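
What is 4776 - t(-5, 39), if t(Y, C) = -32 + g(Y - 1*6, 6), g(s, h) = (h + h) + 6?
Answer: 4790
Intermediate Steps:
g(s, h) = 6 + 2*h (g(s, h) = 2*h + 6 = 6 + 2*h)
t(Y, C) = -14 (t(Y, C) = -32 + (6 + 2*6) = -32 + (6 + 12) = -32 + 18 = -14)
4776 - t(-5, 39) = 4776 - 1*(-14) = 4776 + 14 = 4790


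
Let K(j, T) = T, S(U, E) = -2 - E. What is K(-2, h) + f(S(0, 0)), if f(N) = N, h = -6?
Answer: -8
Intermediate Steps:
K(-2, h) + f(S(0, 0)) = -6 + (-2 - 1*0) = -6 + (-2 + 0) = -6 - 2 = -8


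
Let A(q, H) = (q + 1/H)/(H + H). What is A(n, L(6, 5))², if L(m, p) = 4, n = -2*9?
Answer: 5041/1024 ≈ 4.9229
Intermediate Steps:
n = -18
A(q, H) = (q + 1/H)/(2*H) (A(q, H) = (q + 1/H)/((2*H)) = (q + 1/H)*(1/(2*H)) = (q + 1/H)/(2*H))
A(n, L(6, 5))² = ((½)*(1 + 4*(-18))/4²)² = ((½)*(1/16)*(1 - 72))² = ((½)*(1/16)*(-71))² = (-71/32)² = 5041/1024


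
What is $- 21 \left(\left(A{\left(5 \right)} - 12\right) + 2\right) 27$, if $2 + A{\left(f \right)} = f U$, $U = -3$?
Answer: $15309$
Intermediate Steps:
$A{\left(f \right)} = -2 - 3 f$ ($A{\left(f \right)} = -2 + f \left(-3\right) = -2 - 3 f$)
$- 21 \left(\left(A{\left(5 \right)} - 12\right) + 2\right) 27 = - 21 \left(\left(\left(-2 - 15\right) - 12\right) + 2\right) 27 = - 21 \left(\left(-17 - 12\right) + 2\right) 27 = - 21 \left(-29 + 2\right) 27 = \left(-21\right) \left(-27\right) 27 = 567 \cdot 27 = 15309$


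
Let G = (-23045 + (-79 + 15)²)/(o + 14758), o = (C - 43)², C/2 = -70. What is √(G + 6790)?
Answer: 7*√322544173443/48247 ≈ 82.399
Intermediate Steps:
C = -140 (C = 2*(-70) = -140)
o = 33489 (o = (-140 - 43)² = (-183)² = 33489)
G = -18949/48247 (G = (-23045 + (-79 + 15)²)/(33489 + 14758) = (-23045 + (-64)²)/48247 = (-23045 + 4096)*(1/48247) = -18949*1/48247 = -18949/48247 ≈ -0.39275)
√(G + 6790) = √(-18949/48247 + 6790) = √(327578181/48247) = 7*√322544173443/48247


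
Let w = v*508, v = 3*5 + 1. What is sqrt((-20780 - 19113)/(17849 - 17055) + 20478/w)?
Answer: I*sqrt(7764293366734)/403352 ≈ 6.9082*I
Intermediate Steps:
v = 16 (v = 15 + 1 = 16)
w = 8128 (w = 16*508 = 8128)
sqrt((-20780 - 19113)/(17849 - 17055) + 20478/w) = sqrt((-20780 - 19113)/(17849 - 17055) + 20478/8128) = sqrt(-39893/794 + 20478*(1/8128)) = sqrt(-39893*1/794 + 10239/4064) = sqrt(-39893/794 + 10239/4064) = sqrt(-76997693/1613408) = I*sqrt(7764293366734)/403352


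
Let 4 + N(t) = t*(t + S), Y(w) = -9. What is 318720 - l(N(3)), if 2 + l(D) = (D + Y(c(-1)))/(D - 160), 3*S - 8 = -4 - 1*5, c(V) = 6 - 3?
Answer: 49720627/156 ≈ 3.1872e+5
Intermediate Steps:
c(V) = 3
S = -⅓ (S = 8/3 + (-4 - 1*5)/3 = 8/3 + (-4 - 5)/3 = 8/3 + (⅓)*(-9) = 8/3 - 3 = -⅓ ≈ -0.33333)
N(t) = -4 + t*(-⅓ + t) (N(t) = -4 + t*(t - ⅓) = -4 + t*(-⅓ + t))
l(D) = -2 + (-9 + D)/(-160 + D) (l(D) = -2 + (D - 9)/(D - 160) = -2 + (-9 + D)/(-160 + D))
318720 - l(N(3)) = 318720 - (311 - (-4 + 3² - ⅓*3))/(-160 + (-4 + 3² - ⅓*3)) = 318720 - (311 - (-4 + 9 - 1))/(-160 + (-4 + 9 - 1)) = 318720 - (311 - 1*4)/(-160 + 4) = 318720 - (311 - 4)/(-156) = 318720 - (-1)*307/156 = 318720 - 1*(-307/156) = 318720 + 307/156 = 49720627/156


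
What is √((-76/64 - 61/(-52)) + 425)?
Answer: √1149161/52 ≈ 20.615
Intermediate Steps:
√((-76/64 - 61/(-52)) + 425) = √((-76*1/64 - 61*(-1/52)) + 425) = √((-19/16 + 61/52) + 425) = √(-3/208 + 425) = √(88397/208) = √1149161/52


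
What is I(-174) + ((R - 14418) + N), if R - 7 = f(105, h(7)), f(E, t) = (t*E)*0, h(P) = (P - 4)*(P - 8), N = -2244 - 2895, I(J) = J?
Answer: -19724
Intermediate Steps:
N = -5139
h(P) = (-8 + P)*(-4 + P) (h(P) = (-4 + P)*(-8 + P) = (-8 + P)*(-4 + P))
f(E, t) = 0 (f(E, t) = (E*t)*0 = 0)
R = 7 (R = 7 + 0 = 7)
I(-174) + ((R - 14418) + N) = -174 + ((7 - 14418) - 5139) = -174 + (-14411 - 5139) = -174 - 19550 = -19724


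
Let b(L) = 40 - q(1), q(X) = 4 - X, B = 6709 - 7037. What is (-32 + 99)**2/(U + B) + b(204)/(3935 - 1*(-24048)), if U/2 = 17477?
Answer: 126896849/968939358 ≈ 0.13096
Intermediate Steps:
U = 34954 (U = 2*17477 = 34954)
B = -328
b(L) = 37 (b(L) = 40 - (4 - 1*1) = 40 - (4 - 1) = 40 - 1*3 = 40 - 3 = 37)
(-32 + 99)**2/(U + B) + b(204)/(3935 - 1*(-24048)) = (-32 + 99)**2/(34954 - 328) + 37/(3935 - 1*(-24048)) = 67**2/34626 + 37/(3935 + 24048) = 4489*(1/34626) + 37/27983 = 4489/34626 + 37*(1/27983) = 4489/34626 + 37/27983 = 126896849/968939358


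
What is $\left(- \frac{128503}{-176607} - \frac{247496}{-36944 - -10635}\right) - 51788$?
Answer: $- \frac{240578268009145}{4646353563} \approx -51778.0$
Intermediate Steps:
$\left(- \frac{128503}{-176607} - \frac{247496}{-36944 - -10635}\right) - 51788 = \left(\left(-128503\right) \left(- \frac{1}{176607}\right) - \frac{247496}{-36944 + 10635}\right) - 51788 = \left(\frac{128503}{176607} - \frac{247496}{-26309}\right) - 51788 = \left(\frac{128503}{176607} - - \frac{247496}{26309}\right) - 51788 = \left(\frac{128503}{176607} + \frac{247496}{26309}\right) - 51788 = \frac{47090311499}{4646353563} - 51788 = - \frac{240578268009145}{4646353563}$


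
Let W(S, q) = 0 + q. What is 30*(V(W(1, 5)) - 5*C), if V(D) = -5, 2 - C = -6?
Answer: -1350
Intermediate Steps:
W(S, q) = q
C = 8 (C = 2 - 1*(-6) = 2 + 6 = 8)
30*(V(W(1, 5)) - 5*C) = 30*(-5 - 5*8) = 30*(-5 - 40) = 30*(-45) = -1350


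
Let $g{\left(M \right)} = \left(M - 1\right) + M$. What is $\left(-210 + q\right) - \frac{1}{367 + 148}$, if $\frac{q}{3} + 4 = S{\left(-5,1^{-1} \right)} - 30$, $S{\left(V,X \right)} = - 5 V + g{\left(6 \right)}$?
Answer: $- \frac{105061}{515} \approx -204.0$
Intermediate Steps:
$g{\left(M \right)} = -1 + 2 M$ ($g{\left(M \right)} = \left(-1 + M\right) + M = -1 + 2 M$)
$S{\left(V,X \right)} = 11 - 5 V$ ($S{\left(V,X \right)} = - 5 V + \left(-1 + 2 \cdot 6\right) = - 5 V + \left(-1 + 12\right) = - 5 V + 11 = 11 - 5 V$)
$q = 6$ ($q = -12 + 3 \left(\left(11 - -25\right) - 30\right) = -12 + 3 \left(\left(11 + 25\right) - 30\right) = -12 + 3 \left(36 - 30\right) = -12 + 3 \cdot 6 = -12 + 18 = 6$)
$\left(-210 + q\right) - \frac{1}{367 + 148} = \left(-210 + 6\right) - \frac{1}{367 + 148} = -204 - \frac{1}{515} = - \frac{105061}{515}$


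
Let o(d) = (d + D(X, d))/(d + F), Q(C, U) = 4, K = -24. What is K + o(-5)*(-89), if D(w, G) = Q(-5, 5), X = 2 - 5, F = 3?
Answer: -137/2 ≈ -68.500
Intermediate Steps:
X = -3
D(w, G) = 4
o(d) = (4 + d)/(3 + d) (o(d) = (d + 4)/(d + 3) = (4 + d)/(3 + d))
K + o(-5)*(-89) = -24 + ((4 - 5)/(3 - 5))*(-89) = -24 + (-1/(-2))*(-89) = -24 - 1/2*(-1)*(-89) = -24 + (1/2)*(-89) = -24 - 89/2 = -137/2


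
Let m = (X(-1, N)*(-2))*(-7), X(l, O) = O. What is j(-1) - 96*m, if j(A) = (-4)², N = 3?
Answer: -4016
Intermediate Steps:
j(A) = 16
m = 42 (m = (3*(-2))*(-7) = -6*(-7) = 42)
j(-1) - 96*m = 16 - 96*42 = 16 - 4032 = -4016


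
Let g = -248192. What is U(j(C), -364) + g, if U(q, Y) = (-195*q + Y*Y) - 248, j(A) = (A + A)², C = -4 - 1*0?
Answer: -128424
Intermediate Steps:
C = -4 (C = -4 + 0 = -4)
j(A) = 4*A² (j(A) = (2*A)² = 4*A²)
U(q, Y) = -248 + Y² - 195*q (U(q, Y) = (-195*q + Y²) - 248 = (Y² - 195*q) - 248 = -248 + Y² - 195*q)
U(j(C), -364) + g = (-248 + (-364)² - 780*(-4)²) - 248192 = (-248 + 132496 - 780*16) - 248192 = (-248 + 132496 - 195*64) - 248192 = (-248 + 132496 - 12480) - 248192 = 119768 - 248192 = -128424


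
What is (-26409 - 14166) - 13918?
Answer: -54493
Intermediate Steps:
(-26409 - 14166) - 13918 = -40575 - 13918 = -54493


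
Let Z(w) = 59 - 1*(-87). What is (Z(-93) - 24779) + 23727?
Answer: -906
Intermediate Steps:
Z(w) = 146 (Z(w) = 59 + 87 = 146)
(Z(-93) - 24779) + 23727 = (146 - 24779) + 23727 = -24633 + 23727 = -906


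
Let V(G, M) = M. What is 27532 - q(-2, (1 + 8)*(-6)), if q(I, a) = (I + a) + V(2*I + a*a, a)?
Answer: 27642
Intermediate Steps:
q(I, a) = I + 2*a (q(I, a) = (I + a) + a = I + 2*a)
27532 - q(-2, (1 + 8)*(-6)) = 27532 - (-2 + 2*((1 + 8)*(-6))) = 27532 - (-2 + 2*(9*(-6))) = 27532 - (-2 + 2*(-54)) = 27532 - (-2 - 108) = 27532 - 1*(-110) = 27532 + 110 = 27642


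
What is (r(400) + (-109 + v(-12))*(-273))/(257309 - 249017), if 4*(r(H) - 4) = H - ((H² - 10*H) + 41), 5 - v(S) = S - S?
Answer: -14019/11056 ≈ -1.2680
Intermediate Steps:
v(S) = 5 (v(S) = 5 - (S - S) = 5 - 1*0 = 5 + 0 = 5)
r(H) = -25/4 - H²/4 + 11*H/4 (r(H) = 4 + (H - ((H² - 10*H) + 41))/4 = 4 + (H - (41 + H² - 10*H))/4 = 4 + (H + (-41 - H² + 10*H))/4 = 4 + (-41 - H² + 11*H)/4 = 4 + (-41/4 - H²/4 + 11*H/4) = -25/4 - H²/4 + 11*H/4)
(r(400) + (-109 + v(-12))*(-273))/(257309 - 249017) = ((-25/4 - ¼*400² + (11/4)*400) + (-109 + 5)*(-273))/(257309 - 249017) = ((-25/4 - ¼*160000 + 1100) - 104*(-273))/8292 = ((-25/4 - 40000 + 1100) + 28392)*(1/8292) = (-155625/4 + 28392)*(1/8292) = -42057/4*1/8292 = -14019/11056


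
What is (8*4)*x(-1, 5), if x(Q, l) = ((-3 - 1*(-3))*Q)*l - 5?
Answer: -160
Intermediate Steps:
x(Q, l) = -5 (x(Q, l) = ((-3 + 3)*Q)*l - 5 = (0*Q)*l - 5 = 0*l - 5 = 0 - 5 = -5)
(8*4)*x(-1, 5) = (8*4)*(-5) = 32*(-5) = -160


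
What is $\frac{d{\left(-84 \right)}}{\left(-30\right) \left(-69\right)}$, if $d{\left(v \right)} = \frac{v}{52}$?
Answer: $- \frac{7}{8970} \approx -0.00078038$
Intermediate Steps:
$d{\left(v \right)} = \frac{v}{52}$ ($d{\left(v \right)} = v \frac{1}{52} = \frac{v}{52}$)
$\frac{d{\left(-84 \right)}}{\left(-30\right) \left(-69\right)} = \frac{\frac{1}{52} \left(-84\right)}{\left(-30\right) \left(-69\right)} = - \frac{21}{13 \cdot 2070} = \left(- \frac{21}{13}\right) \frac{1}{2070} = - \frac{7}{8970}$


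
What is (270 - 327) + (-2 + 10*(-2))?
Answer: -79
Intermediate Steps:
(270 - 327) + (-2 + 10*(-2)) = -57 + (-2 - 20) = -57 - 22 = -79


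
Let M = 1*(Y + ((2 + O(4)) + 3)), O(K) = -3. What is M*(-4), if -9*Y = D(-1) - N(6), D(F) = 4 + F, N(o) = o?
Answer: -28/3 ≈ -9.3333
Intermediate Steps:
Y = ⅓ (Y = -((4 - 1) - 1*6)/9 = -(3 - 6)/9 = -⅑*(-3) = ⅓ ≈ 0.33333)
M = 7/3 (M = 1*(⅓ + ((2 - 3) + 3)) = 1*(⅓ + (-1 + 3)) = 1*(⅓ + 2) = 1*(7/3) = 7/3 ≈ 2.3333)
M*(-4) = (7/3)*(-4) = -28/3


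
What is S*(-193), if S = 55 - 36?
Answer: -3667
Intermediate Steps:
S = 19
S*(-193) = 19*(-193) = -3667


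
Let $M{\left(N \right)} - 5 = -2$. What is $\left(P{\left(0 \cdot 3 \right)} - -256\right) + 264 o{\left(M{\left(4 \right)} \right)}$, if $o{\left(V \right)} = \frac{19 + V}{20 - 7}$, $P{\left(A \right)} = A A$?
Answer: $\frac{9136}{13} \approx 702.77$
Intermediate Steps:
$M{\left(N \right)} = 3$ ($M{\left(N \right)} = 5 - 2 = 3$)
$P{\left(A \right)} = A^{2}$
$o{\left(V \right)} = \frac{19}{13} + \frac{V}{13}$ ($o{\left(V \right)} = \frac{19 + V}{13} = \left(19 + V\right) \frac{1}{13} = \frac{19}{13} + \frac{V}{13}$)
$\left(P{\left(0 \cdot 3 \right)} - -256\right) + 264 o{\left(M{\left(4 \right)} \right)} = \left(\left(0 \cdot 3\right)^{2} - -256\right) + 264 \left(\frac{19}{13} + \frac{1}{13} \cdot 3\right) = \left(0^{2} + 256\right) + 264 \left(\frac{19}{13} + \frac{3}{13}\right) = \left(0 + 256\right) + 264 \cdot \frac{22}{13} = 256 + \frac{5808}{13} = \frac{9136}{13}$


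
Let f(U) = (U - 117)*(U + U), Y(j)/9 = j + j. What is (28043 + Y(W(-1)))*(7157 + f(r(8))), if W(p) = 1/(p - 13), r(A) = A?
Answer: 1062528596/7 ≈ 1.5179e+8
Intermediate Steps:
W(p) = 1/(-13 + p)
Y(j) = 18*j (Y(j) = 9*(j + j) = 9*(2*j) = 18*j)
f(U) = 2*U*(-117 + U) (f(U) = (-117 + U)*(2*U) = 2*U*(-117 + U))
(28043 + Y(W(-1)))*(7157 + f(r(8))) = (28043 + 18/(-13 - 1))*(7157 + 2*8*(-117 + 8)) = (28043 + 18/(-14))*(7157 + 2*8*(-109)) = (28043 + 18*(-1/14))*(7157 - 1744) = (28043 - 9/7)*5413 = (196292/7)*5413 = 1062528596/7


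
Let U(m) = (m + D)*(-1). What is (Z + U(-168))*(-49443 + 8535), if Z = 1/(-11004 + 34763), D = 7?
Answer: -156481281600/23759 ≈ -6.5862e+6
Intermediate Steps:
U(m) = -7 - m (U(m) = (m + 7)*(-1) = (7 + m)*(-1) = -7 - m)
Z = 1/23759 ≈ 4.2089e-5
(Z + U(-168))*(-49443 + 8535) = (1/23759 + (-7 - 1*(-168)))*(-49443 + 8535) = (1/23759 + (-7 + 168))*(-40908) = (1/23759 + 161)*(-40908) = (3825200/23759)*(-40908) = -156481281600/23759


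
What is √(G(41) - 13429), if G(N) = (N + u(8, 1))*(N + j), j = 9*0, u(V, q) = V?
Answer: 2*I*√2855 ≈ 106.86*I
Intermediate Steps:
j = 0
G(N) = N*(8 + N) (G(N) = (N + 8)*(N + 0) = (8 + N)*N = N*(8 + N))
√(G(41) - 13429) = √(41*(8 + 41) - 13429) = √(41*49 - 13429) = √(2009 - 13429) = √(-11420) = 2*I*√2855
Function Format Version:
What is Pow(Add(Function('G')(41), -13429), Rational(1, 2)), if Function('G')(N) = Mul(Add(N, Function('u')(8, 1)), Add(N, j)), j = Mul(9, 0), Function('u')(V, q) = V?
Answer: Mul(2, I, Pow(2855, Rational(1, 2))) ≈ Mul(106.86, I)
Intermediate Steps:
j = 0
Function('G')(N) = Mul(N, Add(8, N)) (Function('G')(N) = Mul(Add(N, 8), Add(N, 0)) = Mul(Add(8, N), N) = Mul(N, Add(8, N)))
Pow(Add(Function('G')(41), -13429), Rational(1, 2)) = Pow(Add(Mul(41, Add(8, 41)), -13429), Rational(1, 2)) = Pow(Add(Mul(41, 49), -13429), Rational(1, 2)) = Pow(Add(2009, -13429), Rational(1, 2)) = Pow(-11420, Rational(1, 2)) = Mul(2, I, Pow(2855, Rational(1, 2)))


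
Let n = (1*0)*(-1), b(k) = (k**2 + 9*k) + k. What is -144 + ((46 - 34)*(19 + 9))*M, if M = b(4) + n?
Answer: 18672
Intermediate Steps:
b(k) = k**2 + 10*k
n = 0 (n = 0*(-1) = 0)
M = 56 (M = 4*(10 + 4) + 0 = 4*14 + 0 = 56 + 0 = 56)
-144 + ((46 - 34)*(19 + 9))*M = -144 + ((46 - 34)*(19 + 9))*56 = -144 + (12*28)*56 = -144 + 336*56 = -144 + 18816 = 18672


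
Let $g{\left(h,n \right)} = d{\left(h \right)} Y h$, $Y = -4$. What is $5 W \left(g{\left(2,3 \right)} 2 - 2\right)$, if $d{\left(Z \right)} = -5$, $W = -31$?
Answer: $-12090$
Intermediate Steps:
$g{\left(h,n \right)} = 20 h$ ($g{\left(h,n \right)} = \left(-5\right) \left(-4\right) h = 20 h$)
$5 W \left(g{\left(2,3 \right)} 2 - 2\right) = 5 \left(-31\right) \left(20 \cdot 2 \cdot 2 - 2\right) = - 155 \left(40 \cdot 2 - 2\right) = - 155 \left(80 - 2\right) = \left(-155\right) 78 = -12090$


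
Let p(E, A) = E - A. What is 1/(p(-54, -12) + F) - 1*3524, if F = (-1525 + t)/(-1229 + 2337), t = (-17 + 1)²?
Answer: -168465928/47805 ≈ -3524.0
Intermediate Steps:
t = 256 (t = (-16)² = 256)
F = -1269/1108 (F = (-1525 + 256)/(-1229 + 2337) = -1269/1108 ≈ -1.1453)
1/(p(-54, -12) + F) - 1*3524 = 1/((-54 - 1*(-12)) - 1269/1108) - 1*3524 = 1/((-54 + 12) - 1269/1108) - 3524 = 1/(-42 - 1269/1108) - 3524 = 1/(-47805/1108) - 3524 = -1108/47805 - 3524 = -168465928/47805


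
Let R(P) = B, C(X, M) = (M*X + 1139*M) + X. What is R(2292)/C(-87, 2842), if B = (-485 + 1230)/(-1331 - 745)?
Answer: -745/6206610972 ≈ -1.2003e-7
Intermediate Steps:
B = -745/2076 (B = 745/(-2076) = 745*(-1/2076) = -745/2076 ≈ -0.35886)
C(X, M) = X + 1139*M + M*X (C(X, M) = (1139*M + M*X) + X = X + 1139*M + M*X)
R(P) = -745/2076
R(2292)/C(-87, 2842) = -745/(2076*(-87 + 1139*2842 + 2842*(-87))) = -745/(2076*(-87 + 3237038 - 247254)) = -745/2076/2989697 = -745/2076*1/2989697 = -745/6206610972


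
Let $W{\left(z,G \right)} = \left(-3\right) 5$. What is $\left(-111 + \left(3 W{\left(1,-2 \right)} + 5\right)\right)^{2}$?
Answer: $22801$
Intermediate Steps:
$W{\left(z,G \right)} = -15$
$\left(-111 + \left(3 W{\left(1,-2 \right)} + 5\right)\right)^{2} = \left(-111 + \left(3 \left(-15\right) + 5\right)\right)^{2} = \left(-111 + \left(-45 + 5\right)\right)^{2} = \left(-111 - 40\right)^{2} = \left(-151\right)^{2} = 22801$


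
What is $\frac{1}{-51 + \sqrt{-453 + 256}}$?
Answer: $- \frac{51}{2798} - \frac{i \sqrt{197}}{2798} \approx -0.018227 - 0.0050163 i$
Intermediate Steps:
$\frac{1}{-51 + \sqrt{-453 + 256}} = \frac{1}{-51 + \sqrt{-197}} = \frac{1}{-51 + i \sqrt{197}}$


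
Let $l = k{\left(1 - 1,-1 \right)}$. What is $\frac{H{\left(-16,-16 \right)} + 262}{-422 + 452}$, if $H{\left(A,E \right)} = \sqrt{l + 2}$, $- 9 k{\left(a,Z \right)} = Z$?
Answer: $\frac{131}{15} + \frac{\sqrt{19}}{90} \approx 8.7818$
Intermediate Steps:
$k{\left(a,Z \right)} = - \frac{Z}{9}$
$l = \frac{1}{9}$ ($l = \left(- \frac{1}{9}\right) \left(-1\right) = \frac{1}{9} \approx 0.11111$)
$H{\left(A,E \right)} = \frac{\sqrt{19}}{3}$ ($H{\left(A,E \right)} = \sqrt{\frac{1}{9} + 2} = \sqrt{\frac{19}{9}} = \frac{\sqrt{19}}{3}$)
$\frac{H{\left(-16,-16 \right)} + 262}{-422 + 452} = \frac{\frac{\sqrt{19}}{3} + 262}{-422 + 452} = \frac{262 + \frac{\sqrt{19}}{3}}{30} = \left(262 + \frac{\sqrt{19}}{3}\right) \frac{1}{30} = \frac{131}{15} + \frac{\sqrt{19}}{90}$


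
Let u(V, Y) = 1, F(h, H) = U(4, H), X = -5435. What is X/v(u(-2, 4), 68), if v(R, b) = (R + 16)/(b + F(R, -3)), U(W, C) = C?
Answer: -353275/17 ≈ -20781.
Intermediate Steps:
F(h, H) = H
v(R, b) = (16 + R)/(-3 + b) (v(R, b) = (R + 16)/(b - 3) = (16 + R)/(-3 + b))
X/v(u(-2, 4), 68) = -5435*(-3 + 68)/(16 + 1) = -5435/(17/65) = -5435/((1/65)*17) = -5435/17/65 = -5435*65/17 = -353275/17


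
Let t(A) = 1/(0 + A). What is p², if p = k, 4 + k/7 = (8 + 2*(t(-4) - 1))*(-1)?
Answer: 17689/4 ≈ 4422.3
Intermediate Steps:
t(A) = 1/A
k = -133/2 (k = -28 + 7*((8 + 2*(1/(-4) - 1))*(-1)) = -28 + 7*((8 + 2*(-¼ - 1))*(-1)) = -28 + 7*((8 + 2*(-5/4))*(-1)) = -28 + 7*((8 - 5/2)*(-1)) = -28 + 7*((11/2)*(-1)) = -28 + 7*(-11/2) = -28 - 77/2 = -133/2 ≈ -66.500)
p = -133/2 ≈ -66.500
p² = (-133/2)² = 17689/4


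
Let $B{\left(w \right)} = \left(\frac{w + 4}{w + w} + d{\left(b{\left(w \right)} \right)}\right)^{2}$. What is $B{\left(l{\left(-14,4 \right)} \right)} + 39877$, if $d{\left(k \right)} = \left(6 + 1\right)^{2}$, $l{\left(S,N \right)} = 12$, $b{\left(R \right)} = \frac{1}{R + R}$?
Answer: $\frac{381094}{9} \approx 42344.0$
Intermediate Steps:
$b{\left(R \right)} = \frac{1}{2 R}$
$d{\left(k \right)} = 49$ ($d{\left(k \right)} = 7^{2} = 49$)
$B{\left(w \right)} = \left(49 + \frac{4 + w}{2 w}\right)^{2}$ ($B{\left(w \right)} = \left(\frac{w + 4}{w + w} + 49\right)^{2} = \left(\frac{4 + w}{2 w} + 49\right)^{2} = \left(49 + \frac{4 + w}{2 w}\right)^{2}$)
$B{\left(l{\left(-14,4 \right)} \right)} + 39877 = \frac{\left(4 + 99 \cdot 12\right)^{2}}{4 \cdot 144} + 39877 = \frac{1}{4} \cdot \frac{1}{144} \left(4 + 1188\right)^{2} + 39877 = \frac{1}{4} \cdot \frac{1}{144} \cdot 1192^{2} + 39877 = \frac{1}{4} \cdot \frac{1}{144} \cdot 1420864 + 39877 = \frac{22201}{9} + 39877 = \frac{381094}{9}$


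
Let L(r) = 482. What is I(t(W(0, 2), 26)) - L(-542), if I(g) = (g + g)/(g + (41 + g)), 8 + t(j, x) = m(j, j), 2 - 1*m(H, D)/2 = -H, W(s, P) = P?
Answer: -482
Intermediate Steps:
m(H, D) = 4 + 2*H (m(H, D) = 4 - (-2)*H = 4 + 2*H)
t(j, x) = -4 + 2*j (t(j, x) = -8 + (4 + 2*j) = -4 + 2*j)
I(g) = 2*g/(41 + 2*g) (I(g) = (2*g)/(41 + 2*g) = 2*g/(41 + 2*g))
I(t(W(0, 2), 26)) - L(-542) = 2*(-4 + 2*2)/(41 + 2*(-4 + 2*2)) - 1*482 = 2*(-4 + 4)/(41 + 2*(-4 + 4)) - 482 = 2*0/(41 + 2*0) - 482 = 2*0/(41 + 0) - 482 = 2*0/41 - 482 = 2*0*(1/41) - 482 = 0 - 482 = -482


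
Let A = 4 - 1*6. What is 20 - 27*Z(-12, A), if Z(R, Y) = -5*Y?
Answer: -250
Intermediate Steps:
A = -2 (A = 4 - 6 = -2)
20 - 27*Z(-12, A) = 20 - (-135)*(-2) = 20 - 27*10 = 20 - 270 = -250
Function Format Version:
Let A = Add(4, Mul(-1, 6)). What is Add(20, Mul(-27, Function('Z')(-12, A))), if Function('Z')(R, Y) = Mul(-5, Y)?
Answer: -250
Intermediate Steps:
A = -2 (A = Add(4, -6) = -2)
Add(20, Mul(-27, Function('Z')(-12, A))) = Add(20, Mul(-27, Mul(-5, -2))) = Add(20, Mul(-27, 10)) = Add(20, -270) = -250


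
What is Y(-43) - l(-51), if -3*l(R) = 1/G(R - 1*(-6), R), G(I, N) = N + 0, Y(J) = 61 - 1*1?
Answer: 9179/153 ≈ 59.993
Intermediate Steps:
Y(J) = 60 (Y(J) = 61 - 1 = 60)
G(I, N) = N
l(R) = -1/(3*R)
Y(-43) - l(-51) = 60 - (-1)/(3*(-51)) = 60 - (-1)*(-1)/(3*51) = 60 - 1*1/153 = 60 - 1/153 = 9179/153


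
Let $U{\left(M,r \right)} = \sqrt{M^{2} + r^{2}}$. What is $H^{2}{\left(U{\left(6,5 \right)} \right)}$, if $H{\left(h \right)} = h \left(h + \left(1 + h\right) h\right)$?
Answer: $241865 + 14884 \sqrt{61} \approx 3.5811 \cdot 10^{5}$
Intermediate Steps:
$H{\left(h \right)} = h \left(h + h \left(1 + h\right)\right)$
$H^{2}{\left(U{\left(6,5 \right)} \right)} = \left(\left(\sqrt{6^{2} + 5^{2}}\right)^{2} \left(2 + \sqrt{6^{2} + 5^{2}}\right)\right)^{2} = \left(\left(\sqrt{36 + 25}\right)^{2} \left(2 + \sqrt{36 + 25}\right)\right)^{2} = \left(\left(\sqrt{61}\right)^{2} \left(2 + \sqrt{61}\right)\right)^{2} = \left(61 \left(2 + \sqrt{61}\right)\right)^{2} = \left(122 + 61 \sqrt{61}\right)^{2}$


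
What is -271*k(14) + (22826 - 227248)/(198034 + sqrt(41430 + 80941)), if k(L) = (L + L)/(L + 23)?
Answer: -299079049787456/1451041683045 + 204422*sqrt(122371)/39217342785 ≈ -206.11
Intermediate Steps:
k(L) = 2*L/(23 + L) (k(L) = (2*L)/(23 + L) = 2*L/(23 + L))
-271*k(14) + (22826 - 227248)/(198034 + sqrt(41430 + 80941)) = -542*14/(23 + 14) + (22826 - 227248)/(198034 + sqrt(41430 + 80941)) = -542*14/37 - 204422/(198034 + sqrt(122371)) = -271*28/37 - 204422/(198034 + sqrt(122371)) = -7588/37 - 204422/(198034 + sqrt(122371))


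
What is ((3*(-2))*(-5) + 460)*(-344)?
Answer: -168560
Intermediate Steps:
((3*(-2))*(-5) + 460)*(-344) = (-6*(-5) + 460)*(-344) = (30 + 460)*(-344) = 490*(-344) = -168560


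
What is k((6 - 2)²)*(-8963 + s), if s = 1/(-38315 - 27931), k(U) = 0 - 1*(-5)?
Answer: -2968814495/66246 ≈ -44815.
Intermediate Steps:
k(U) = 5 (k(U) = 0 + 5 = 5)
s = -1/66246 (s = 1/(-66246) = -1/66246 ≈ -1.5095e-5)
k((6 - 2)²)*(-8963 + s) = 5*(-8963 - 1/66246) = 5*(-593762899/66246) = -2968814495/66246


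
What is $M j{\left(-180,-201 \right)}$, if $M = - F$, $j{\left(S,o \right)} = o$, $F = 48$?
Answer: $9648$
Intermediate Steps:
$M = -48$ ($M = \left(-1\right) 48 = -48$)
$M j{\left(-180,-201 \right)} = \left(-48\right) \left(-201\right) = 9648$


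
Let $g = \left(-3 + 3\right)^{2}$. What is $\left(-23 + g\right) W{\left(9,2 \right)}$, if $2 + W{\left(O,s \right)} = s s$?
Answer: $-46$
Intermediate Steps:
$g = 0$ ($g = 0^{2} = 0$)
$W{\left(O,s \right)} = -2 + s^{2}$ ($W{\left(O,s \right)} = -2 + s s = -2 + s^{2}$)
$\left(-23 + g\right) W{\left(9,2 \right)} = \left(-23 + 0\right) \left(-2 + 2^{2}\right) = - 23 \left(-2 + 4\right) = \left(-23\right) 2 = -46$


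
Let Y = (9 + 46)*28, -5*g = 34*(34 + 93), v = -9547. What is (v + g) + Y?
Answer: -44353/5 ≈ -8870.6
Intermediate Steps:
g = -4318/5 (g = -34*(34 + 93)/5 = -34*127/5 = -⅕*4318 = -4318/5 ≈ -863.60)
Y = 1540 (Y = 55*28 = 1540)
(v + g) + Y = (-9547 - 4318/5) + 1540 = -52053/5 + 1540 = -44353/5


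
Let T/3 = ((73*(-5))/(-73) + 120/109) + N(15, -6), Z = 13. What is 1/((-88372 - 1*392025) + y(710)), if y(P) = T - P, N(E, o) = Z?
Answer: -109/52434417 ≈ -2.0788e-6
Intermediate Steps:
N(E, o) = 13
T = 6246/109 (T = 3*(((73*(-5))/(-73) + 120/109) + 13) = 3*((-365*(-1/73) + 120*(1/109)) + 13) = 3*((5 + 120/109) + 13) = 3*(665/109 + 13) = 3*(2082/109) = 6246/109 ≈ 57.303)
y(P) = 6246/109 - P
1/((-88372 - 1*392025) + y(710)) = 1/((-88372 - 1*392025) + (6246/109 - 1*710)) = 1/((-88372 - 392025) + (6246/109 - 710)) = 1/(-480397 - 71144/109) = 1/(-52434417/109) = -109/52434417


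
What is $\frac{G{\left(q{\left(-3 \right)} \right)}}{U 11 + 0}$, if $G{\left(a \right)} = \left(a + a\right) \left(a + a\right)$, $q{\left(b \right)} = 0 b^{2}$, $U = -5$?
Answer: $0$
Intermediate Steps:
$q{\left(b \right)} = 0$
$G{\left(a \right)} = 4 a^{2}$ ($G{\left(a \right)} = 2 a 2 a = 4 a^{2}$)
$\frac{G{\left(q{\left(-3 \right)} \right)}}{U 11 + 0} = \frac{4 \cdot 0^{2}}{\left(-5\right) 11 + 0} = \frac{4 \cdot 0}{-55 + 0} = \frac{0}{-55} = 0 \left(- \frac{1}{55}\right) = 0$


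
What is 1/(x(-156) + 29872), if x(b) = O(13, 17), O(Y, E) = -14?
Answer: 1/29858 ≈ 3.3492e-5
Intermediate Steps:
x(b) = -14
1/(x(-156) + 29872) = 1/(-14 + 29872) = 1/29858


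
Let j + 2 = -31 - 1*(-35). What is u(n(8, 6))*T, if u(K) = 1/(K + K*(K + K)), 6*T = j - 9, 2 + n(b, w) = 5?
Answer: -1/18 ≈ -0.055556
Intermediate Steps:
n(b, w) = 3 (n(b, w) = -2 + 5 = 3)
j = 2 (j = -2 + (-31 - 1*(-35)) = -2 + (-31 + 35) = -2 + 4 = 2)
T = -7/6 (T = (2 - 9)/6 = (⅙)*(-7) = -7/6 ≈ -1.1667)
u(K) = 1/(K + 2*K²) (u(K) = 1/(K + K*(2*K)) = 1/(K + 2*K²))
u(n(8, 6))*T = (1/(3*(1 + 2*3)))*(-7/6) = (1/(3*(1 + 6)))*(-7/6) = ((⅓)/7)*(-7/6) = ((⅓)*(⅐))*(-7/6) = (1/21)*(-7/6) = -1/18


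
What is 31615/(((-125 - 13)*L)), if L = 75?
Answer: -6323/2070 ≈ -3.0546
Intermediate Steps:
31615/(((-125 - 13)*L)) = 31615/(((-125 - 13)*75)) = 31615/((-138*75)) = 31615/(-10350) = 31615*(-1/10350) = -6323/2070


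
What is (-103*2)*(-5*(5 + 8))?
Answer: 13390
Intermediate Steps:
(-103*2)*(-5*(5 + 8)) = -(-1030)*13 = -206*(-65) = 13390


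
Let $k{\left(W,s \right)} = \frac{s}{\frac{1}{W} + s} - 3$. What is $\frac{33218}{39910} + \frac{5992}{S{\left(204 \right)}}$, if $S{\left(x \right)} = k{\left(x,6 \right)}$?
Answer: $- \frac{146432982341}{48909705} \approx -2993.9$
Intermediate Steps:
$k{\left(W,s \right)} = -3 + \frac{s}{s + \frac{1}{W}}$ ($k{\left(W,s \right)} = \frac{s}{s + \frac{1}{W}} - 3 = -3 + \frac{s}{s + \frac{1}{W}}$)
$S{\left(x \right)} = \frac{-3 - 12 x}{1 + 6 x}$ ($S{\left(x \right)} = \frac{-3 - 2 x 6}{1 + x 6} = \frac{-3 - 12 x}{1 + 6 x}$)
$\frac{33218}{39910} + \frac{5992}{S{\left(204 \right)}} = \frac{33218}{39910} + \frac{5992}{3 \frac{1}{1 + 6 \cdot 204} \left(-1 - 816\right)} = 33218 \cdot \frac{1}{39910} + \frac{5992}{3 \frac{1}{1 + 1224} \left(-1 - 816\right)} = \frac{16609}{19955} + \frac{5992}{3 \cdot \frac{1}{1225} \left(-817\right)} = \frac{16609}{19955} + \frac{5992}{- \frac{2451}{1225}} = \frac{16609}{19955} + 5992 \left(- \frac{1225}{2451}\right) = \frac{16609}{19955} - \frac{7340200}{2451} = - \frac{146432982341}{48909705}$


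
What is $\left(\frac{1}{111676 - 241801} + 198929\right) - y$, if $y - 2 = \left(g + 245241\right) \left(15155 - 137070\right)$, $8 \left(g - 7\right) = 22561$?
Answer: $\frac{31483404786216367}{1041000} \approx 3.0243 \cdot 10^{10}$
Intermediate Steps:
$g = \frac{22617}{8}$ ($g = 7 + \frac{1}{8} \cdot 22561 = 7 + \frac{22561}{8} = \frac{22617}{8} \approx 2827.1$)
$y = - \frac{241945803659}{8}$ ($y = 2 + \left(\frac{22617}{8} + 245241\right) \left(15155 - 137070\right) = 2 + \frac{1984545 \left(15155 - 137070\right)}{8} = 2 + \frac{1984545}{8} \left(-121915\right) = 2 - \frac{241945803675}{8} = - \frac{241945803659}{8} \approx -3.0243 \cdot 10^{10}$)
$\left(\frac{1}{111676 - 241801} + 198929\right) - y = \left(\frac{1}{111676 - 241801} + 198929\right) - - \frac{241945803659}{8} = \left(\frac{1}{-130125} + 198929\right) + \frac{241945803659}{8} = \left(- \frac{1}{130125} + 198929\right) + \frac{241945803659}{8} = \frac{25885636124}{130125} + \frac{241945803659}{8} = \frac{31483404786216367}{1041000}$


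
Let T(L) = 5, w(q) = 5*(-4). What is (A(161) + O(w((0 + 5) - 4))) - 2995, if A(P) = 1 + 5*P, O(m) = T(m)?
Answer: -2184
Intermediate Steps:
w(q) = -20
O(m) = 5
(A(161) + O(w((0 + 5) - 4))) - 2995 = ((1 + 5*161) + 5) - 2995 = ((1 + 805) + 5) - 2995 = (806 + 5) - 2995 = 811 - 2995 = -2184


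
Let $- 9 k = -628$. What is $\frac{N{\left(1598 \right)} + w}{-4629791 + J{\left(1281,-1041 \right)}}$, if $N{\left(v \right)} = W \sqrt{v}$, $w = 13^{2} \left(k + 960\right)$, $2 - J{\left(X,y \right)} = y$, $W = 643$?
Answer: $- \frac{391573}{10414683} - \frac{643 \sqrt{1598}}{4628748} \approx -0.043151$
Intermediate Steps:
$k = \frac{628}{9}$ ($k = \left(- \frac{1}{9}\right) \left(-628\right) = \frac{628}{9} \approx 69.778$)
$J{\left(X,y \right)} = 2 - y$
$w = \frac{1566292}{9}$ ($w = 13^{2} \left(\frac{628}{9} + 960\right) = 169 \cdot \frac{9268}{9} = \frac{1566292}{9} \approx 1.7403 \cdot 10^{5}$)
$N{\left(v \right)} = 643 \sqrt{v}$
$\frac{N{\left(1598 \right)} + w}{-4629791 + J{\left(1281,-1041 \right)}} = \frac{643 \sqrt{1598} + \frac{1566292}{9}}{-4629791 + \left(2 - -1041\right)} = \frac{\frac{1566292}{9} + 643 \sqrt{1598}}{-4629791 + \left(2 + 1041\right)} = \frac{\frac{1566292}{9} + 643 \sqrt{1598}}{-4629791 + 1043} = \frac{\frac{1566292}{9} + 643 \sqrt{1598}}{-4628748} = \left(\frac{1566292}{9} + 643 \sqrt{1598}\right) \left(- \frac{1}{4628748}\right) = - \frac{391573}{10414683} - \frac{643 \sqrt{1598}}{4628748}$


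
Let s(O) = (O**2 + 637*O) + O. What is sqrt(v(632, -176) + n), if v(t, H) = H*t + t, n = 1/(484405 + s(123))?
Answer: I*sqrt(9237678308825098)/289004 ≈ 332.57*I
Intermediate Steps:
s(O) = O**2 + 638*O
n = 1/578008 (n = 1/(484405 + 123*(638 + 123)) = 1/(484405 + 123*761) = 1/(484405 + 93603) = 1/578008 ≈ 1.7301e-6)
v(t, H) = t + H*t
sqrt(v(632, -176) + n) = sqrt(632*(1 - 176) + 1/578008) = sqrt(632*(-175) + 1/578008) = sqrt(-110600 + 1/578008) = sqrt(-63927684799/578008) = I*sqrt(9237678308825098)/289004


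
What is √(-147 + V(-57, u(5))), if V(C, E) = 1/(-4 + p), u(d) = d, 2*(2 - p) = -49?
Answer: I*√33065/15 ≈ 12.123*I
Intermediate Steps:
p = 53/2 (p = 2 - ½*(-49) = 2 + 49/2 = 53/2 ≈ 26.500)
V(C, E) = 2/45 (V(C, E) = 1/(-4 + 53/2) = 1/(45/2) = 2/45)
√(-147 + V(-57, u(5))) = √(-147 + 2/45) = √(-6613/45) = I*√33065/15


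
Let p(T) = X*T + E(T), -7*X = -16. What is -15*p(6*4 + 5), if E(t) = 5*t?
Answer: -22185/7 ≈ -3169.3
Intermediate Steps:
X = 16/7 (X = -⅐*(-16) = 16/7 ≈ 2.2857)
p(T) = 51*T/7 (p(T) = 16*T/7 + 5*T = 51*T/7)
-15*p(6*4 + 5) = -765*(6*4 + 5)/7 = -765*(24 + 5)/7 = -765*29/7 = -15*1479/7 = -22185/7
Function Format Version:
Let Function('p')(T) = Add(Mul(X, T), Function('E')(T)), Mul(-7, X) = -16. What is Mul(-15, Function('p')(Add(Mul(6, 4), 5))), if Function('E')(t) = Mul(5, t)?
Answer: Rational(-22185, 7) ≈ -3169.3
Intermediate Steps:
X = Rational(16, 7) (X = Mul(Rational(-1, 7), -16) = Rational(16, 7) ≈ 2.2857)
Function('p')(T) = Mul(Rational(51, 7), T) (Function('p')(T) = Add(Mul(Rational(16, 7), T), Mul(5, T)) = Mul(Rational(51, 7), T))
Mul(-15, Function('p')(Add(Mul(6, 4), 5))) = Mul(-15, Mul(Rational(51, 7), Add(Mul(6, 4), 5))) = Mul(-15, Mul(Rational(51, 7), Add(24, 5))) = Mul(-15, Mul(Rational(51, 7), 29)) = Mul(-15, Rational(1479, 7)) = Rational(-22185, 7)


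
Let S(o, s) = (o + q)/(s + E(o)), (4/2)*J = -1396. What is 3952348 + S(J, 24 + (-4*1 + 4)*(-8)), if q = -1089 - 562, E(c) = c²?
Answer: 1925694608995/487228 ≈ 3.9523e+6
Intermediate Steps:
J = -698 (J = (½)*(-1396) = -698)
q = -1651
S(o, s) = (-1651 + o)/(s + o²) (S(o, s) = (o - 1651)/(s + o²) = (-1651 + o)/(s + o²))
3952348 + S(J, 24 + (-4*1 + 4)*(-8)) = 3952348 + (-1651 - 698)/((24 + (-4*1 + 4)*(-8)) + (-698)²) = 3952348 - 2349/((24 + (-4 + 4)*(-8)) + 487204) = 3952348 - 2349/((24 + 0*(-8)) + 487204) = 3952348 - 2349/((24 + 0) + 487204) = 3952348 - 2349/(24 + 487204) = 3952348 - 2349/487228 = 1925694608995/487228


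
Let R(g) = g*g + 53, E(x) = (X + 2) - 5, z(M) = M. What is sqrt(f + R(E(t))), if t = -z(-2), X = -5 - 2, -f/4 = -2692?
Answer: sqrt(10921) ≈ 104.50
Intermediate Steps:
f = 10768 (f = -4*(-2692) = 10768)
X = -7
t = 2 (t = -1*(-2) = 2)
E(x) = -10 (E(x) = (-7 + 2) - 5 = -5 - 5 = -10)
R(g) = 53 + g**2 (R(g) = g**2 + 53 = 53 + g**2)
sqrt(f + R(E(t))) = sqrt(10768 + (53 + (-10)**2)) = sqrt(10768 + (53 + 100)) = sqrt(10768 + 153) = sqrt(10921)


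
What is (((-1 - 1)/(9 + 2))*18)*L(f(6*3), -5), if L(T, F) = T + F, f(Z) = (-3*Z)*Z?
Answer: 35172/11 ≈ 3197.5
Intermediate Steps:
f(Z) = -3*Z**2
L(T, F) = F + T
(((-1 - 1)/(9 + 2))*18)*L(f(6*3), -5) = (((-1 - 1)/(9 + 2))*18)*(-5 - 3*(6*3)**2) = (-2/11*18)*(-5 - 3*18**2) = (-2*1/11*18)*(-5 - 3*324) = (-2/11*18)*(-5 - 972) = -36/11*(-977) = 35172/11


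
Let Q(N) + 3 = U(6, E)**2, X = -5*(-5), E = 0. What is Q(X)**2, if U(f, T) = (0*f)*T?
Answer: 9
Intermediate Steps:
U(f, T) = 0 (U(f, T) = 0*T = 0)
X = 25
Q(N) = -3 (Q(N) = -3 + 0**2 = -3 + 0 = -3)
Q(X)**2 = (-3)**2 = 9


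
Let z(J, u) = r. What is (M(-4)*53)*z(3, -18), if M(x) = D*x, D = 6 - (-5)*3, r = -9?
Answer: 40068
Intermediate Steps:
z(J, u) = -9
D = 21 (D = 6 - 1*(-15) = 6 + 15 = 21)
M(x) = 21*x
(M(-4)*53)*z(3, -18) = ((21*(-4))*53)*(-9) = -84*53*(-9) = -4452*(-9) = 40068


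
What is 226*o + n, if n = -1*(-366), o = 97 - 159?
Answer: -13646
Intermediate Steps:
o = -62
n = 366
226*o + n = 226*(-62) + 366 = -14012 + 366 = -13646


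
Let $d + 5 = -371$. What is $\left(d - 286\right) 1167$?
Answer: $-772554$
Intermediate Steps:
$d = -376$ ($d = -5 - 371 = -376$)
$\left(d - 286\right) 1167 = \left(-376 - 286\right) 1167 = \left(-662\right) 1167 = -772554$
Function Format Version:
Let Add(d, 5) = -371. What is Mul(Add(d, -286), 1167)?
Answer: -772554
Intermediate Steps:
d = -376 (d = Add(-5, -371) = -376)
Mul(Add(d, -286), 1167) = Mul(Add(-376, -286), 1167) = Mul(-662, 1167) = -772554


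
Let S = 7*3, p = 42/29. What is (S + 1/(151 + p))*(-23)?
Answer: -2136010/4421 ≈ -483.15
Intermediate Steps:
p = 42/29 (p = 42*(1/29) = 42/29 ≈ 1.4483)
S = 21
(S + 1/(151 + p))*(-23) = (21 + 1/(151 + 42/29))*(-23) = (21 + 1/(4421/29))*(-23) = (21 + 29/4421)*(-23) = (92870/4421)*(-23) = -2136010/4421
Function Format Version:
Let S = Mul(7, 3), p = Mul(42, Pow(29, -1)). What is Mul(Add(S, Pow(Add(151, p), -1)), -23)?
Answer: Rational(-2136010, 4421) ≈ -483.15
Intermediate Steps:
p = Rational(42, 29) (p = Mul(42, Rational(1, 29)) = Rational(42, 29) ≈ 1.4483)
S = 21
Mul(Add(S, Pow(Add(151, p), -1)), -23) = Mul(Add(21, Pow(Add(151, Rational(42, 29)), -1)), -23) = Mul(Add(21, Pow(Rational(4421, 29), -1)), -23) = Mul(Add(21, Rational(29, 4421)), -23) = Mul(Rational(92870, 4421), -23) = Rational(-2136010, 4421)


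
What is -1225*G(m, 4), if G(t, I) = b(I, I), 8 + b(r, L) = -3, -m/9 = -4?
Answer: 13475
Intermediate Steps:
m = 36 (m = -9*(-4) = 36)
b(r, L) = -11 (b(r, L) = -8 - 3 = -11)
G(t, I) = -11
-1225*G(m, 4) = -1225*(-11) = 13475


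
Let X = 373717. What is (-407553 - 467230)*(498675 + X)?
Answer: -763153690936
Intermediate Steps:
(-407553 - 467230)*(498675 + X) = (-407553 - 467230)*(498675 + 373717) = -874783*872392 = -763153690936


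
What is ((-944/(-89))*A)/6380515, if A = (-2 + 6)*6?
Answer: 22656/567865835 ≈ 3.9897e-5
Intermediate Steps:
A = 24 (A = 4*6 = 24)
((-944/(-89))*A)/6380515 = (-944/(-89)*24)/6380515 = (-944*(-1)/89*24)*(1/6380515) = (-8*(-118/89)*24)*(1/6380515) = ((944/89)*24)*(1/6380515) = (22656/89)*(1/6380515) = 22656/567865835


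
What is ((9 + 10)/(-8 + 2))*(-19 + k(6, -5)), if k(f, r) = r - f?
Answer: 95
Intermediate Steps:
((9 + 10)/(-8 + 2))*(-19 + k(6, -5)) = ((9 + 10)/(-8 + 2))*(-19 + (-5 - 1*6)) = (19/(-6))*(-19 + (-5 - 6)) = (19*(-⅙))*(-19 - 11) = -19/6*(-30) = 95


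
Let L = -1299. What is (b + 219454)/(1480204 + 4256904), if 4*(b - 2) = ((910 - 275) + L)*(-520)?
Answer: 76444/1434277 ≈ 0.053298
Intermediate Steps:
b = 86322 (b = 2 + (((910 - 275) - 1299)*(-520))/4 = 2 + ((635 - 1299)*(-520))/4 = 2 + (-664*(-520))/4 = 2 + (¼)*345280 = 2 + 86320 = 86322)
(b + 219454)/(1480204 + 4256904) = (86322 + 219454)/(1480204 + 4256904) = 305776/5737108 = 305776*(1/5737108) = 76444/1434277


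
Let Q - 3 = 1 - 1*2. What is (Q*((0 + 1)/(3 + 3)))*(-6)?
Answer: -2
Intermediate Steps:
Q = 2 (Q = 3 + (1 - 1*2) = 3 + (1 - 2) = 3 - 1 = 2)
(Q*((0 + 1)/(3 + 3)))*(-6) = (2*((0 + 1)/(3 + 3)))*(-6) = (2*(1/6))*(-6) = (2*(1*(⅙)))*(-6) = (2*(⅙))*(-6) = (⅓)*(-6) = -2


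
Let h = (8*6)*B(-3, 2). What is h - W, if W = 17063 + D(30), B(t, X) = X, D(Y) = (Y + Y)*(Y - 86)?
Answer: -13607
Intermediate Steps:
D(Y) = 2*Y*(-86 + Y) (D(Y) = (2*Y)*(-86 + Y) = 2*Y*(-86 + Y))
W = 13703 (W = 17063 + 2*30*(-86 + 30) = 17063 + 2*30*(-56) = 17063 - 3360 = 13703)
h = 96 (h = (8*6)*2 = 48*2 = 96)
h - W = 96 - 1*13703 = 96 - 13703 = -13607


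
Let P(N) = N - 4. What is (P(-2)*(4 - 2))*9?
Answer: -108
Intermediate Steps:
P(N) = -4 + N
(P(-2)*(4 - 2))*9 = ((-4 - 2)*(4 - 2))*9 = -6*2*9 = -12*9 = -108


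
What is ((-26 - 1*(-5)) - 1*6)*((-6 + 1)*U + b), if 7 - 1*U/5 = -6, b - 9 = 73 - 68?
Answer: 8397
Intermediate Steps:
b = 14 (b = 9 + (73 - 68) = 9 + 5 = 14)
U = 65 (U = 35 - 5*(-6) = 35 + 30 = 65)
((-26 - 1*(-5)) - 1*6)*((-6 + 1)*U + b) = ((-26 - 1*(-5)) - 1*6)*((-6 + 1)*65 + 14) = ((-26 + 5) - 6)*(-5*65 + 14) = (-21 - 6)*(-325 + 14) = -27*(-311) = 8397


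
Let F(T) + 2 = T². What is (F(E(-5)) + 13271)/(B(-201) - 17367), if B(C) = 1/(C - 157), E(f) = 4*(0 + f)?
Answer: -4893502/6217387 ≈ -0.78707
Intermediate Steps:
E(f) = 4*f
F(T) = -2 + T²
B(C) = 1/(-157 + C)
(F(E(-5)) + 13271)/(B(-201) - 17367) = ((-2 + (4*(-5))²) + 13271)/(1/(-157 - 201) - 17367) = ((-2 + (-20)²) + 13271)/(1/(-358) - 17367) = ((-2 + 400) + 13271)/(-1/358 - 17367) = (398 + 13271)/(-6217387/358) = 13669*(-358/6217387) = -4893502/6217387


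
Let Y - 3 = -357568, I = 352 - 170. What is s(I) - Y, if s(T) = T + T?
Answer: 357929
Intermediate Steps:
I = 182
s(T) = 2*T
Y = -357565 (Y = 3 - 357568 = -357565)
s(I) - Y = 2*182 - 1*(-357565) = 364 + 357565 = 357929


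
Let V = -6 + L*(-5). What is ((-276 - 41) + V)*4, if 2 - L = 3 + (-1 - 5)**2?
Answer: -552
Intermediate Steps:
L = -37 (L = 2 - (3 + (-1 - 5)**2) = 2 - (3 + (-6)**2) = 2 - (3 + 36) = 2 - 1*39 = 2 - 39 = -37)
V = 179 (V = -6 - 37*(-5) = -6 + 185 = 179)
((-276 - 41) + V)*4 = ((-276 - 41) + 179)*4 = (-317 + 179)*4 = -138*4 = -552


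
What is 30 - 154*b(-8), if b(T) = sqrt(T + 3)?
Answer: 30 - 154*I*sqrt(5) ≈ 30.0 - 344.35*I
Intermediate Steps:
b(T) = sqrt(3 + T)
30 - 154*b(-8) = 30 - 154*sqrt(3 - 8) = 30 - 154*I*sqrt(5)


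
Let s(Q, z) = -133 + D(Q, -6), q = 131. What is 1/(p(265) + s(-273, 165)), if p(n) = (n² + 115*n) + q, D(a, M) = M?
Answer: 1/100692 ≈ 9.9313e-6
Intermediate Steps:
p(n) = 131 + n² + 115*n (p(n) = (n² + 115*n) + 131 = 131 + n² + 115*n)
s(Q, z) = -139 (s(Q, z) = -133 - 6 = -139)
1/(p(265) + s(-273, 165)) = 1/((131 + 265² + 115*265) - 139) = 1/((131 + 70225 + 30475) - 139) = 1/(100831 - 139) = 1/100692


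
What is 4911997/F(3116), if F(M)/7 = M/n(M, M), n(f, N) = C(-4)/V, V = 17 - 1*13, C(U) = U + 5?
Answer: 4911997/87248 ≈ 56.299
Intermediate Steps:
C(U) = 5 + U
V = 4 (V = 17 - 13 = 4)
n(f, N) = ¼ (n(f, N) = (5 - 4)/4 = 1*(¼) = ¼)
F(M) = 28*M (F(M) = 7*(M/(¼)) = 7*(M*4) = 7*(4*M) = 28*M)
4911997/F(3116) = 4911997/((28*3116)) = 4911997/87248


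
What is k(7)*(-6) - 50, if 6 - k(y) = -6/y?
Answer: -638/7 ≈ -91.143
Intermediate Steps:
k(y) = 6 + 6/y (k(y) = 6 - (-6)/y = 6 + 6/y)
k(7)*(-6) - 50 = (6 + 6/7)*(-6) - 50 = (48/7)*(-6) - 50 = -288/7 - 50 = -638/7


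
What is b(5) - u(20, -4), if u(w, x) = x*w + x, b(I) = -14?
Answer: 70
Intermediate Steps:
u(w, x) = x + w*x (u(w, x) = w*x + x = x + w*x)
b(5) - u(20, -4) = -14 - (-4)*(1 + 20) = -14 - (-4)*21 = -14 - 1*(-84) = -14 + 84 = 70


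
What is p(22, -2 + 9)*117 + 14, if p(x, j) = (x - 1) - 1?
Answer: 2354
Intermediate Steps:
p(x, j) = -2 + x (p(x, j) = (-1 + x) - 1 = -2 + x)
p(22, -2 + 9)*117 + 14 = (-2 + 22)*117 + 14 = 20*117 + 14 = 2340 + 14 = 2354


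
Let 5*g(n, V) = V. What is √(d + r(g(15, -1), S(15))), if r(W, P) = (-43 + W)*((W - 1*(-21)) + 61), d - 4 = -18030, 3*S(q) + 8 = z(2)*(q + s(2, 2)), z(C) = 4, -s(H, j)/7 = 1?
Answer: I*√538994/5 ≈ 146.83*I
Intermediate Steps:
s(H, j) = -7 (s(H, j) = -7*1 = -7)
S(q) = -12 + 4*q/3 (S(q) = -8/3 + (4*(q - 7))/3 = -8/3 + (4*(-7 + q))/3 = -8/3 + (-28 + 4*q)/3 = -8/3 + (-28/3 + 4*q/3) = -12 + 4*q/3)
g(n, V) = V/5
d = -18026 (d = 4 - 18030 = -18026)
r(W, P) = (-43 + W)*(82 + W) (r(W, P) = (-43 + W)*((W + 21) + 61) = (-43 + W)*((21 + W) + 61) = (-43 + W)*(82 + W))
√(d + r(g(15, -1), S(15))) = √(-18026 + (-3526 + ((⅕)*(-1))² + 39*((⅕)*(-1)))) = √(-18026 + (-3526 + (-⅕)² + 39*(-⅕))) = √(-18026 + (-3526 + 1/25 - 39/5)) = √(-18026 - 88344/25) = √(-538994/25) = I*√538994/5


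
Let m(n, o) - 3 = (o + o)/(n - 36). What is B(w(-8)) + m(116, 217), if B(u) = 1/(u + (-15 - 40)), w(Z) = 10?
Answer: 605/72 ≈ 8.4028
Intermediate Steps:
m(n, o) = 3 + 2*o/(-36 + n) (m(n, o) = 3 + (o + o)/(n - 36) = 3 + (2*o)/(-36 + n) = 3 + 2*o/(-36 + n))
B(u) = 1/(-55 + u) (B(u) = 1/(u - 55) = 1/(-55 + u))
B(w(-8)) + m(116, 217) = 1/(-55 + 10) + (-108 + 2*217 + 3*116)/(-36 + 116) = 1/(-45) + (-108 + 434 + 348)/80 = -1/45 + (1/80)*674 = -1/45 + 337/40 = 605/72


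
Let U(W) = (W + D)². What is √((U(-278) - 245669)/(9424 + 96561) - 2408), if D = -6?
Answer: I*√27066120004605/105985 ≈ 49.087*I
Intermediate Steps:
U(W) = (-6 + W)² (U(W) = (W - 6)² = (-6 + W)²)
√((U(-278) - 245669)/(9424 + 96561) - 2408) = √(((-6 - 278)² - 245669)/(9424 + 96561) - 2408) = √(((-284)² - 245669)/105985 - 2408) = √((80656 - 245669)*(1/105985) - 2408) = √(-165013*1/105985 - 2408) = √(-165013/105985 - 2408) = √(-255376893/105985) = I*√27066120004605/105985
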